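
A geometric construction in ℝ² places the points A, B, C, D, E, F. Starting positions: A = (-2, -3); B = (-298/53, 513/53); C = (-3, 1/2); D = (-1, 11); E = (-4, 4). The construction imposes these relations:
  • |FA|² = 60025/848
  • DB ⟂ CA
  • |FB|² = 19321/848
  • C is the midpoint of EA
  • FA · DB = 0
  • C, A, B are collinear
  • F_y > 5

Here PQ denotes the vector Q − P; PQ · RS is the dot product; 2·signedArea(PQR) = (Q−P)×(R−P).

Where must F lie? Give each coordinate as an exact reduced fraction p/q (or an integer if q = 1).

1. F_x = -457/106  [line 245/53·x + 70/53·y + 700/53 = 0 ∩ |FA|² = 60025/848]
2. F_y = 1079/212  [line 245/53·x + 70/53·y + 700/53 = 0 ∩ |FA|² = 60025/848]
   → F = (-457/106, 1079/212)

F = (-457/106, 1079/212)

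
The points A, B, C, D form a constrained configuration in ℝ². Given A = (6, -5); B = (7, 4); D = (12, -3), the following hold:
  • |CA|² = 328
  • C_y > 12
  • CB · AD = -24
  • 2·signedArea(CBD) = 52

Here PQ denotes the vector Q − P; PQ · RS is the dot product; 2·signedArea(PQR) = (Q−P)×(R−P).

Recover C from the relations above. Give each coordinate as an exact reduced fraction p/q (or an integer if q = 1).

C = (8, 13)

1. C_x = 8  [CB · AD = -24 ∩ 2·signedArea(CBD) = 52]
2. C_y = 13  [CB · AD = -24 ∩ 2·signedArea(CBD) = 52]
   → C = (8, 13)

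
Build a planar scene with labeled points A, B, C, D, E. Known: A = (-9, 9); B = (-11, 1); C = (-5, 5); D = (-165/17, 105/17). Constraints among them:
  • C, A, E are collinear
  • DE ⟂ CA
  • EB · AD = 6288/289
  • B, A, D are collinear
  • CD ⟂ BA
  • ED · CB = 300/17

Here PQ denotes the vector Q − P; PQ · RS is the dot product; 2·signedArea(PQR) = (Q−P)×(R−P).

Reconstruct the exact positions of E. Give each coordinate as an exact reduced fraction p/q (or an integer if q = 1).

E = (-135/17, 135/17)

1. E_x = -135/17  [C, A, E are collinear ∩ DE ⟂ CA]
2. E_y = 135/17  [C, A, E are collinear ∩ DE ⟂ CA]
   → E = (-135/17, 135/17)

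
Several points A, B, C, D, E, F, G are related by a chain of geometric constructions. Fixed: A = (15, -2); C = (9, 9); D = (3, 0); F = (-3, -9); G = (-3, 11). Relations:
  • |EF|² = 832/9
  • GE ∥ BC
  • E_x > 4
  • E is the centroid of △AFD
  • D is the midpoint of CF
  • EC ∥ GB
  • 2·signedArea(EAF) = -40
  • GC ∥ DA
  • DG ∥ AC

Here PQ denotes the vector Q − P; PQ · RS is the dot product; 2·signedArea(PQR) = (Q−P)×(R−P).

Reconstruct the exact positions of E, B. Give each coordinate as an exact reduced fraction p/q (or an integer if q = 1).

1. E_x = 5  [E is the centroid of △AFD]
2. E_y = -11/3  [E is the centroid of △AFD]
   → E = (5, -11/3)
3. B_x = 1  [GE ∥ BC ∩ EC ∥ GB]
4. B_y = 71/3  [GE ∥ BC ∩ EC ∥ GB]
   → B = (1, 71/3)

B = (1, 71/3)
E = (5, -11/3)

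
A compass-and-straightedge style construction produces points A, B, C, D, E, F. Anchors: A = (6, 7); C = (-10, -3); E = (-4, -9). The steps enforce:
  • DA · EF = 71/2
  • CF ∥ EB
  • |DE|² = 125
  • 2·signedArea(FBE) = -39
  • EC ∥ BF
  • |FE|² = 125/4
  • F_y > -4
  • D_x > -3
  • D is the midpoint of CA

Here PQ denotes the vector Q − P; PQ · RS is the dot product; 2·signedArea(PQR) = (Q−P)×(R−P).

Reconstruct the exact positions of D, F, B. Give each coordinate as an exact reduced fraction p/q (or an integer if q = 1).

B = (3, -19/2)
D = (-2, 2)
F = (-3, -7/2)

1. D_x = -2  [D is the midpoint of CA]
2. D_y = 2  [D is the midpoint of CA]
   → D = (-2, 2)
3. F_x = -3  [line 8·x + 5·y + 83/2 = 0 ∩ |FE|² = 125/4]
4. F_y = -7/2  [line 8·x + 5·y + 83/2 = 0 ∩ |FE|² = 125/4]
   → F = (-3, -7/2)
5. B_x = 3  [2·signedArea(FBE) = -39 ∩ EC ∥ BF]
6. B_y = -19/2  [2·signedArea(FBE) = -39 ∩ EC ∥ BF]
   → B = (3, -19/2)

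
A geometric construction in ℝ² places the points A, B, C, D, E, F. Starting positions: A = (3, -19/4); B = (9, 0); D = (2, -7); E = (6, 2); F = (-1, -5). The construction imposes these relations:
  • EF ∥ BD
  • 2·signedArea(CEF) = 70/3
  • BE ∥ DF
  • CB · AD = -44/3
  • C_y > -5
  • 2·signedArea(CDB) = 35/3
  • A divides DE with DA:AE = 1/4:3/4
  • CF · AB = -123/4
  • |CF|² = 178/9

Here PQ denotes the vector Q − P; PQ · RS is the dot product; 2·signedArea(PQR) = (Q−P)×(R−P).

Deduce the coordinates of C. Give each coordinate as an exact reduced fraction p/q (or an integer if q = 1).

1. C_x = 10/3  [2·signedArea(CDB) = 35/3 ∩ CF · AB = -123/4]
2. C_y = -4  [2·signedArea(CDB) = 35/3 ∩ CF · AB = -123/4]
   → C = (10/3, -4)

C = (10/3, -4)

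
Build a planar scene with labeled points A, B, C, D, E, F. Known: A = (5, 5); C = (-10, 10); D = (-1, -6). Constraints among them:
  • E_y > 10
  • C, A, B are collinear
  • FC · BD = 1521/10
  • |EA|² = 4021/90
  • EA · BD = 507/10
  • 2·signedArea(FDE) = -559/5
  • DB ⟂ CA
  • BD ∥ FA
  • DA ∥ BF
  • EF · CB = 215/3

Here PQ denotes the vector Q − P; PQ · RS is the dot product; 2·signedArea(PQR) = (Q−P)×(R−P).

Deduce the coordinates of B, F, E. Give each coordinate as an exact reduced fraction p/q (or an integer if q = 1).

1. B_x = 29/10  [C, A, B are collinear ∩ DB ⟂ CA]
2. B_y = 57/10  [C, A, B are collinear ∩ DB ⟂ CA]
   → B = (29/10, 57/10)
3. F_x = 89/10  [BD ∥ FA ∩ DA ∥ BF]
4. F_y = 167/10  [BD ∥ FA ∩ DA ∥ BF]
   → F = (89/10, 167/10)
5. E_x = 13/10  [EA · BD = 507/10 ∩ 2·signedArea(FDE) = -559/5]
6. E_y = 317/30  [EA · BD = 507/10 ∩ 2·signedArea(FDE) = -559/5]
   → E = (13/10, 317/30)

B = (29/10, 57/10)
E = (13/10, 317/30)
F = (89/10, 167/10)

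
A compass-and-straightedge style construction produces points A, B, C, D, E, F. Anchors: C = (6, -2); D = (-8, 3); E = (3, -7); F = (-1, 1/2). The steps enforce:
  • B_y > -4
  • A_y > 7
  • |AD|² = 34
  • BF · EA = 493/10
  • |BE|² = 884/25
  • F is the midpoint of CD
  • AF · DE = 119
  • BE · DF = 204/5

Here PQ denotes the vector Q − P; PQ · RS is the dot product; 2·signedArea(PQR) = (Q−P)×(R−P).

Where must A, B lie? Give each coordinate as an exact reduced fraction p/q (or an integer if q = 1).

A = (-5, 8)
B = (-7/5, -3)

1. A_x = -5  [line -11·x + 10·y + -135 = 0 ∩ |AD|² = 34]
2. A_y = 8  [line -11·x + 10·y + -135 = 0 ∩ |AD|² = 34]
   → A = (-5, 8)
3. B_x = -7/5  [BE · DF = 204/5 ∩ BF · EA = 493/10]
4. B_y = -3  [BE · DF = 204/5 ∩ BF · EA = 493/10]
   → B = (-7/5, -3)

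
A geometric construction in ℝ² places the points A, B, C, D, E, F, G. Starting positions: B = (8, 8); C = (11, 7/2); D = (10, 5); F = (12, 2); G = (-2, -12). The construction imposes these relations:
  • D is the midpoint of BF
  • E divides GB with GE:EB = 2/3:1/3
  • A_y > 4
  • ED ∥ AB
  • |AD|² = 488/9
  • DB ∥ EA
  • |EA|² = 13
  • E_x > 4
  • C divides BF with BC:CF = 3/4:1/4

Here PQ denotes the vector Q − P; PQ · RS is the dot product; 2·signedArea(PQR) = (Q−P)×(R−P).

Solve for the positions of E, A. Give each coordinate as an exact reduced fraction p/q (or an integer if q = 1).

1. E_x = 14/3  [E divides GB with GE:EB = 2/3:1/3]
2. E_y = 4/3  [E divides GB with GE:EB = 2/3:1/3]
   → E = (14/3, 4/3)
3. A_x = 8/3  [ED ∥ AB ∩ DB ∥ EA]
4. A_y = 13/3  [ED ∥ AB ∩ DB ∥ EA]
   → A = (8/3, 13/3)

A = (8/3, 13/3)
E = (14/3, 4/3)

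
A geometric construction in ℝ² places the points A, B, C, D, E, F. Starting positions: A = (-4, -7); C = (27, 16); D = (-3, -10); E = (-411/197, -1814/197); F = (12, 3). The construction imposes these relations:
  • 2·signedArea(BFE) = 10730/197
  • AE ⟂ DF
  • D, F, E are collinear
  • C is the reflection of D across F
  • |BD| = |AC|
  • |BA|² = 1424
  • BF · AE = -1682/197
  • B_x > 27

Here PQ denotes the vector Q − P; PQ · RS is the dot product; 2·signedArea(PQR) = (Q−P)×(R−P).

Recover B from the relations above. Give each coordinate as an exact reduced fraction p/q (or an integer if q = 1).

B = (28, 13)

1. B_x = 28  [line 2405/197·x + -2775/197·y + -31265/197 = 0 ∩ |BA|² = 1424]
2. B_y = 13  [line 2405/197·x + -2775/197·y + -31265/197 = 0 ∩ |BA|² = 1424]
   → B = (28, 13)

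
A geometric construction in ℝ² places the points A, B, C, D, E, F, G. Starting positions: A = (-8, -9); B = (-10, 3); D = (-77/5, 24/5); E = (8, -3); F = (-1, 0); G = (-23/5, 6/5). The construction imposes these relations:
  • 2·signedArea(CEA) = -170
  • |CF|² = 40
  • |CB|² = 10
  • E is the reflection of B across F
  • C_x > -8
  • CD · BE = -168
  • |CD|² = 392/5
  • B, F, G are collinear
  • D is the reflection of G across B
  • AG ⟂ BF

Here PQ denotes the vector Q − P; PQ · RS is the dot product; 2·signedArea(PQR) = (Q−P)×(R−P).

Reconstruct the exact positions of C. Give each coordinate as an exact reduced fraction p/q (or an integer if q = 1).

C = (-7, 2)

1. C_x = -7  [CD · BE = -168 ∩ 2·signedArea(CEA) = -170]
2. C_y = 2  [CD · BE = -168 ∩ 2·signedArea(CEA) = -170]
   → C = (-7, 2)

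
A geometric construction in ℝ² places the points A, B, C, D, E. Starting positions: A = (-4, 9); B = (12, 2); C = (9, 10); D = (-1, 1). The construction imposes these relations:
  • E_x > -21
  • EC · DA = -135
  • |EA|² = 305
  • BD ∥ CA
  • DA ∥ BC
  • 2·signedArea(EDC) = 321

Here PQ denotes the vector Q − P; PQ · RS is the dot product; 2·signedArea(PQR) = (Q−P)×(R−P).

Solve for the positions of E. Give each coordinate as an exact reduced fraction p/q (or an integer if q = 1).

E = (-20, 16)

1. E_x = -20  [2·signedArea(EDC) = 321 ∩ EC · DA = -135]
2. E_y = 16  [2·signedArea(EDC) = 321 ∩ EC · DA = -135]
   → E = (-20, 16)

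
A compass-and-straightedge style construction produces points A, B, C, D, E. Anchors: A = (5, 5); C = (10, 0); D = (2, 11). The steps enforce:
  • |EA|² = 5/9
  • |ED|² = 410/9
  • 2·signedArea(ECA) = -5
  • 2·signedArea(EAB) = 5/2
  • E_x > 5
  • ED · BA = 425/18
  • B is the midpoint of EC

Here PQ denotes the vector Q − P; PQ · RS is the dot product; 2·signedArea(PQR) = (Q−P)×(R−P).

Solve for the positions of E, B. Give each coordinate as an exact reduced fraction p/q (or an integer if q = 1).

B = (47/6, 8/3)
E = (17/3, 16/3)

1. E_x = 17/3  [line -5·x + -5·y + 55 = 0 ∩ |ED|² = 410/9]
2. E_y = 16/3  [line -5·x + -5·y + 55 = 0 ∩ |ED|² = 410/9]
   → E = (17/3, 16/3)
3. B_x = 47/6  [B is the midpoint of EC]
4. B_y = 8/3  [B is the midpoint of EC]
   → B = (47/6, 8/3)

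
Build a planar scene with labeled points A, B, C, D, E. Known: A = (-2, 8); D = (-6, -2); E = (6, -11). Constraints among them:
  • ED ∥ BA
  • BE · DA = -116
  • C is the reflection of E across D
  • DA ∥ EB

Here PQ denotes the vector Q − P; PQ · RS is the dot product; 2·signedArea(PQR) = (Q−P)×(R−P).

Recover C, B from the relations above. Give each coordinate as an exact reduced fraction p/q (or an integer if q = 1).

1. C_x = -18  [C is the reflection of E across D]
2. C_y = 7  [C is the reflection of E across D]
   → C = (-18, 7)
3. B_x = 10  [ED ∥ BA ∩ DA ∥ EB]
4. B_y = -1  [ED ∥ BA ∩ DA ∥ EB]
   → B = (10, -1)

B = (10, -1)
C = (-18, 7)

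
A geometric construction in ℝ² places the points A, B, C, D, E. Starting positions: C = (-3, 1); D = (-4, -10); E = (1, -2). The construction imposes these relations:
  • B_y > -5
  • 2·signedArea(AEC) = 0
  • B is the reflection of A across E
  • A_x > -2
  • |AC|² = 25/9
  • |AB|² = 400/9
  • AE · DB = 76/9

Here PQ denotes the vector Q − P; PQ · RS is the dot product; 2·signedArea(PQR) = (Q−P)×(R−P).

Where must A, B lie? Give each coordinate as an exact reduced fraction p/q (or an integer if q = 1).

A = (-5/3, 0)
B = (11/3, -4)

1. A_x = -5/3  [line -3·x + -4·y + -5 = 0 ∩ |AC|² = 25/9]
2. A_y = 0  [line -3·x + -4·y + -5 = 0 ∩ |AC|² = 25/9]
   → A = (-5/3, 0)
3. B_x = 11/3  [B is the reflection of A across E]
4. B_y = -4  [B is the reflection of A across E]
   → B = (11/3, -4)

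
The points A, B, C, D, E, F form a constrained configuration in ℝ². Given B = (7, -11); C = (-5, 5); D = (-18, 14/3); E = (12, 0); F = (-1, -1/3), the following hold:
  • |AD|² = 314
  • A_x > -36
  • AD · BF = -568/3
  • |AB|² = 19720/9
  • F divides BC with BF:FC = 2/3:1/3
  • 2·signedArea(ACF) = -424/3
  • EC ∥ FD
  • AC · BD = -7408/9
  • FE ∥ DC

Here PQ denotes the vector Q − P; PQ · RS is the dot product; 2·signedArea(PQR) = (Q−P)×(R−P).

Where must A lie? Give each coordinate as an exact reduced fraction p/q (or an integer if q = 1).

A = (-35, 29/3)

1. A_x = -35  [AD · BF = -568/3 ∩ AC · BD = -7408/9]
2. A_y = 29/3  [AD · BF = -568/3 ∩ AC · BD = -7408/9]
   → A = (-35, 29/3)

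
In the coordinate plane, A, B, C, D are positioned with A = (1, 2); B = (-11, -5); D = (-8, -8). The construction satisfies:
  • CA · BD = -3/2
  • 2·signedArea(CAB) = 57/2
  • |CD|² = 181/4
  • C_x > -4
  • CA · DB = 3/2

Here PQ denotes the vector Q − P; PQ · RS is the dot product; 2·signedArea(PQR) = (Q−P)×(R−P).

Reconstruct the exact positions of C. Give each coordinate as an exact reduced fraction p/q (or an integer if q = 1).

1. C_x = -7/2  [CA · BD = -3/2 ∩ 2·signedArea(CAB) = 57/2]
2. C_y = -3  [CA · BD = -3/2 ∩ 2·signedArea(CAB) = 57/2]
   → C = (-7/2, -3)

C = (-7/2, -3)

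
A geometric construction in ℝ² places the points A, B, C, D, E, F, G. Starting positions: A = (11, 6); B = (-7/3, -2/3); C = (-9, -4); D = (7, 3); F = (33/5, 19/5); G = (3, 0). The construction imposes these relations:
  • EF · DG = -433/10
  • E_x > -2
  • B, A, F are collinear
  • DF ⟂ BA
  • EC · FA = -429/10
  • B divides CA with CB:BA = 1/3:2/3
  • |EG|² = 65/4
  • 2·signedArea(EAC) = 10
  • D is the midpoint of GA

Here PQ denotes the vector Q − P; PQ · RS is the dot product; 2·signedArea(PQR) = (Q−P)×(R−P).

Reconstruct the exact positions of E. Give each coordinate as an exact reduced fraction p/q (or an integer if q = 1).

1. E_x = -1  [EC · FA = -429/10 ∩ EF · DG = -433/10]
2. E_y = -1/2  [EC · FA = -429/10 ∩ EF · DG = -433/10]
   → E = (-1, -1/2)

E = (-1, -1/2)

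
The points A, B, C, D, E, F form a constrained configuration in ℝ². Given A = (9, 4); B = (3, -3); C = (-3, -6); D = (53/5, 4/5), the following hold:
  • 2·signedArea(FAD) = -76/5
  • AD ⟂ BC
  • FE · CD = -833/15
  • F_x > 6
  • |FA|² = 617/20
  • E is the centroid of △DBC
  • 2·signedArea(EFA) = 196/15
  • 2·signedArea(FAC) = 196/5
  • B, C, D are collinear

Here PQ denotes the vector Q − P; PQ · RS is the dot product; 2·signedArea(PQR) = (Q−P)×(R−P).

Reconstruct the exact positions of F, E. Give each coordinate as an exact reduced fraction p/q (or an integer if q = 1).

E = (53/15, -41/15)
F = (34/5, -11/10)

1. F_x = 34/5  [2·signedArea(FAD) = -76/5 ∩ 2·signedArea(FAC) = 196/5]
2. F_y = -11/10  [2·signedArea(FAD) = -76/5 ∩ 2·signedArea(FAC) = 196/5]
   → F = (34/5, -11/10)
3. E_x = 53/15  [E is the centroid of △DBC]
4. E_y = -41/15  [E is the centroid of △DBC]
   → E = (53/15, -41/15)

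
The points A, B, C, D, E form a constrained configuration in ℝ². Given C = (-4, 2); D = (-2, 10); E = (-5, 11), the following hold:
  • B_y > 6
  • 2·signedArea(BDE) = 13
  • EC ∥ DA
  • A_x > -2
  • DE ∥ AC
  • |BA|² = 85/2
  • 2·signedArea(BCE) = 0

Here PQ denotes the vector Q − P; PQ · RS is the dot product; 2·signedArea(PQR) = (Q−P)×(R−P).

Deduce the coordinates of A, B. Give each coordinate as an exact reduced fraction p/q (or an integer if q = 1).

1. A_x = -1  [DE ∥ AC ∩ EC ∥ DA]
2. A_y = 1  [DE ∥ AC ∩ EC ∥ DA]
   → A = (-1, 1)
3. B_x = -9/2  [2·signedArea(BCE) = 0 ∩ 2·signedArea(BDE) = 13]
4. B_y = 13/2  [2·signedArea(BCE) = 0 ∩ 2·signedArea(BDE) = 13]
   → B = (-9/2, 13/2)

A = (-1, 1)
B = (-9/2, 13/2)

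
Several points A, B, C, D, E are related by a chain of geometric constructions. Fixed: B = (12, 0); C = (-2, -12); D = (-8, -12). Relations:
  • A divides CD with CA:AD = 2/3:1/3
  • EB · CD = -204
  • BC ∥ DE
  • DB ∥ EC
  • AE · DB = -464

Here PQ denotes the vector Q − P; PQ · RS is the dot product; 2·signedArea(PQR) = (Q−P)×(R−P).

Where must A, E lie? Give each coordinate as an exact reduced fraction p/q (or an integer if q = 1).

A = (-6, -12)
E = (-22, -24)

1. A_x = -6  [A divides CD with CA:AD = 2/3:1/3]
2. A_y = -12  [A divides CD with CA:AD = 2/3:1/3]
   → A = (-6, -12)
3. E_x = -22  [DB ∥ EC ∩ BC ∥ DE]
4. E_y = -24  [DB ∥ EC ∩ BC ∥ DE]
   → E = (-22, -24)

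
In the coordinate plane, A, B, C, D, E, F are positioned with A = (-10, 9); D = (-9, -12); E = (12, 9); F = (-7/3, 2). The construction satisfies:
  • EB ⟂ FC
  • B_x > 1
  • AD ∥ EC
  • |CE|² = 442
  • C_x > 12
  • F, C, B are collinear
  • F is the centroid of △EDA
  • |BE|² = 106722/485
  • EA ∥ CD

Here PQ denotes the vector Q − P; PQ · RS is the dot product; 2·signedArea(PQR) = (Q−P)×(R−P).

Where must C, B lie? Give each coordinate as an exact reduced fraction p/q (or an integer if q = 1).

B = (969/485, -948/485)
C = (13, -12)

1. C_x = 13  [EA ∥ CD ∩ AD ∥ EC]
2. C_y = -12  [EA ∥ CD ∩ AD ∥ EC]
   → C = (13, -12)
3. B_x = 969/485  [F, C, B are collinear ∩ EB ⟂ FC]
4. B_y = -948/485  [F, C, B are collinear ∩ EB ⟂ FC]
   → B = (969/485, -948/485)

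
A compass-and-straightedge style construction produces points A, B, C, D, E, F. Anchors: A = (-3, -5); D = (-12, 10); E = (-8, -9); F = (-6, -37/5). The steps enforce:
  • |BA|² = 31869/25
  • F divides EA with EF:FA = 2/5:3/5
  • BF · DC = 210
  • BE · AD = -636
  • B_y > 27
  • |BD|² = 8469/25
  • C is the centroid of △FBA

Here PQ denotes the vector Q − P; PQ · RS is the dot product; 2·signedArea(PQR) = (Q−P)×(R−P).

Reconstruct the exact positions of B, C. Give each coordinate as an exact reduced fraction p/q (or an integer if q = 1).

B = (-18, 137/5)
C = (-9, 5)

1. B_x = -18  [line 9·x + -15·y + 573 = 0 ∩ |BA|² = 31869/25]
2. B_y = 137/5  [line 9·x + -15·y + 573 = 0 ∩ |BA|² = 31869/25]
   → B = (-18, 137/5)
3. C_x = -9  [C is the centroid of △FBA]
4. C_y = 5  [C is the centroid of △FBA]
   → C = (-9, 5)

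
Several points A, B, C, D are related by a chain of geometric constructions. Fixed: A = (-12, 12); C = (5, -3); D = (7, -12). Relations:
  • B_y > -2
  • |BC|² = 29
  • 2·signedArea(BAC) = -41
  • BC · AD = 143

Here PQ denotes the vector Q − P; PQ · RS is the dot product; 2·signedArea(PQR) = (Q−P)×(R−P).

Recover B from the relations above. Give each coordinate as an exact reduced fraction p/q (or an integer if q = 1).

B = (0, -1)

1. B_x = 0  [2·signedArea(BAC) = -41 ∩ BC · AD = 143]
2. B_y = -1  [2·signedArea(BAC) = -41 ∩ BC · AD = 143]
   → B = (0, -1)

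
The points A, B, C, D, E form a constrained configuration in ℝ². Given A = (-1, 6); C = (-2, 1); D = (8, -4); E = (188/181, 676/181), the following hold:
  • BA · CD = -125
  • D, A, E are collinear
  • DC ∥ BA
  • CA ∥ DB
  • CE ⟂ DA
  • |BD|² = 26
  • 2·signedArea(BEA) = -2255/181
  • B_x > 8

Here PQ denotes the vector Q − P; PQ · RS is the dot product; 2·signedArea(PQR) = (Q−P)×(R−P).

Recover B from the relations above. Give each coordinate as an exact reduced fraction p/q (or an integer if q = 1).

1. B_x = 9  [DC ∥ BA ∩ CA ∥ DB]
2. B_y = 1  [DC ∥ BA ∩ CA ∥ DB]
   → B = (9, 1)

B = (9, 1)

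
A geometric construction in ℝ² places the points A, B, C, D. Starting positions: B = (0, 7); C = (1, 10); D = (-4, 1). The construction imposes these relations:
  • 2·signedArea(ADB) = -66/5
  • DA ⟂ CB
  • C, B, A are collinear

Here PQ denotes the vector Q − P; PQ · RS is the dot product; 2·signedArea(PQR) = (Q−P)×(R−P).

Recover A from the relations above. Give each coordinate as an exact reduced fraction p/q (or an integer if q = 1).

1. A_x = -11/5  [C, B, A are collinear ∩ DA ⟂ CB]
2. A_y = 2/5  [C, B, A are collinear ∩ DA ⟂ CB]
   → A = (-11/5, 2/5)

A = (-11/5, 2/5)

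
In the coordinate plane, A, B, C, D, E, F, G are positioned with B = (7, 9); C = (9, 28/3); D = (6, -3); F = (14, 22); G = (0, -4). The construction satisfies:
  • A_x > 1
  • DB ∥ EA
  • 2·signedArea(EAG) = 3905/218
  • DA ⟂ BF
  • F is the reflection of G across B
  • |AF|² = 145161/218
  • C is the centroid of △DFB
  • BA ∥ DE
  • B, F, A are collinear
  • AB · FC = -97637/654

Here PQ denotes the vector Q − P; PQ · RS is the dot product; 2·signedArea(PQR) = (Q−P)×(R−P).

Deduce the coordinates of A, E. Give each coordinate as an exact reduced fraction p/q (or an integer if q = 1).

1. A_x = 385/218  [B, F, A are collinear ∩ DA ⟂ BF]
2. A_y = -157/218  [B, F, A are collinear ∩ DA ⟂ BF]
   → A = (385/218, -157/218)
3. E_x = 167/218  [DB ∥ EA ∩ BA ∥ DE]
4. E_y = -2773/218  [DB ∥ EA ∩ BA ∥ DE]
   → E = (167/218, -2773/218)

A = (385/218, -157/218)
E = (167/218, -2773/218)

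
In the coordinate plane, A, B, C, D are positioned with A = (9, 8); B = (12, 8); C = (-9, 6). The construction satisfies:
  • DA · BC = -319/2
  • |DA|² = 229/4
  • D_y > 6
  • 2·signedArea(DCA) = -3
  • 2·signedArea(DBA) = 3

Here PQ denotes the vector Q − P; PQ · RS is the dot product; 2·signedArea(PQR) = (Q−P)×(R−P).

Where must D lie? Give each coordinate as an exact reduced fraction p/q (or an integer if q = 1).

1. D_x = 3/2  [DA · BC = -319/2 ∩ 2·signedArea(DBA) = 3]
2. D_y = 7  [DA · BC = -319/2 ∩ 2·signedArea(DBA) = 3]
   → D = (3/2, 7)

D = (3/2, 7)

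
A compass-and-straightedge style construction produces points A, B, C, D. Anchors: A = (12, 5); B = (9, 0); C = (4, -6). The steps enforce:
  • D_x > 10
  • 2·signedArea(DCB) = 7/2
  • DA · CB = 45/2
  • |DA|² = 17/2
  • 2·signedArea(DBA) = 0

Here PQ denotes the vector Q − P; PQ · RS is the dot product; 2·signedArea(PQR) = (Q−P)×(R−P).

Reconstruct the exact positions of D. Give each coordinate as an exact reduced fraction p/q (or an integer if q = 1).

D = (21/2, 5/2)

1. D_x = 21/2  [2·signedArea(DBA) = 0 ∩ DA · CB = 45/2]
2. D_y = 5/2  [2·signedArea(DBA) = 0 ∩ DA · CB = 45/2]
   → D = (21/2, 5/2)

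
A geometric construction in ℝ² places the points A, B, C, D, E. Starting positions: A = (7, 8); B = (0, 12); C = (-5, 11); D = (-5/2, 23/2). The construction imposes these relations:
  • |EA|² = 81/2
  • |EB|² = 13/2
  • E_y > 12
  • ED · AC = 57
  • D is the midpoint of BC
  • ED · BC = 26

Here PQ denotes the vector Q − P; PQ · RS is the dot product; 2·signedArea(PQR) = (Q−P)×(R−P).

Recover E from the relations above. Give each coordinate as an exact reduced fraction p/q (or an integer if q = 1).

E = (5/2, 25/2)

1. E_x = 5/2  [ED · AC = 57 ∩ ED · BC = 26]
2. E_y = 25/2  [ED · AC = 57 ∩ ED · BC = 26]
   → E = (5/2, 25/2)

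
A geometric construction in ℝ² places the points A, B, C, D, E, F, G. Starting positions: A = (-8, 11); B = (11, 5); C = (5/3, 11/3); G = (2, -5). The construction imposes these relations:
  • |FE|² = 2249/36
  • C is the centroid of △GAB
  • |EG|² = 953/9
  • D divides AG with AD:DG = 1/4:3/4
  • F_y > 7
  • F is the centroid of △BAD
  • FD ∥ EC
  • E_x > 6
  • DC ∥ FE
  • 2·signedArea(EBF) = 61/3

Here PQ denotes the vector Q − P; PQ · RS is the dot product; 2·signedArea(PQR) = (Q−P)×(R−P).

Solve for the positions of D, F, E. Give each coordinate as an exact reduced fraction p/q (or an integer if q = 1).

D = (-11/2, 7)
E = (19/3, 13/3)
F = (-5/6, 23/3)

1. D_x = -11/2  [D divides AG with AD:DG = 1/4:3/4]
2. D_y = 7  [D divides AG with AD:DG = 1/4:3/4]
   → D = (-11/2, 7)
3. F_x = -5/6  [F is the centroid of △BAD]
4. F_y = 23/3  [F is the centroid of △BAD]
   → F = (-5/6, 23/3)
5. E_x = 19/3  [FD ∥ EC ∩ DC ∥ FE]
6. E_y = 13/3  [FD ∥ EC ∩ DC ∥ FE]
   → E = (19/3, 13/3)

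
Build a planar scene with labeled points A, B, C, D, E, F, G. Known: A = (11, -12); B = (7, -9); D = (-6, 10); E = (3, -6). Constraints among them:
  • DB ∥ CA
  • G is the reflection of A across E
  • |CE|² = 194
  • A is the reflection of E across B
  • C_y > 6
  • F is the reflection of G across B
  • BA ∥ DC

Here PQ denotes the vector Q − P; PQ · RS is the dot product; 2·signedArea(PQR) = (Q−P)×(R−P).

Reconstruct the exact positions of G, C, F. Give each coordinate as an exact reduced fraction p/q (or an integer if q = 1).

C = (-2, 7)
F = (19, -18)
G = (-5, 0)

1. G_x = -5  [G is the reflection of A across E]
2. G_y = 0  [G is the reflection of A across E]
   → G = (-5, 0)
3. C_x = -2  [DB ∥ CA ∩ BA ∥ DC]
4. C_y = 7  [DB ∥ CA ∩ BA ∥ DC]
   → C = (-2, 7)
5. F_x = 19  [F is the reflection of G across B]
6. F_y = -18  [F is the reflection of G across B]
   → F = (19, -18)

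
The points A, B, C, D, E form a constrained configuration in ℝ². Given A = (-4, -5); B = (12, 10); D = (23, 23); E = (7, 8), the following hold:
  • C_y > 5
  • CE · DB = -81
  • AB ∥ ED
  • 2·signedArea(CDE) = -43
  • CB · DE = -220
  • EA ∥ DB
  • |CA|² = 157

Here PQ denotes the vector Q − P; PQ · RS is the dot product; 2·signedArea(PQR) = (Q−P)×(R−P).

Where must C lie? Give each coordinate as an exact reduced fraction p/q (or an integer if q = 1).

1. C_x = 2  [CB · DE = -220 ∩ CE · DB = -81]
2. C_y = 6  [CB · DE = -220 ∩ CE · DB = -81]
   → C = (2, 6)

C = (2, 6)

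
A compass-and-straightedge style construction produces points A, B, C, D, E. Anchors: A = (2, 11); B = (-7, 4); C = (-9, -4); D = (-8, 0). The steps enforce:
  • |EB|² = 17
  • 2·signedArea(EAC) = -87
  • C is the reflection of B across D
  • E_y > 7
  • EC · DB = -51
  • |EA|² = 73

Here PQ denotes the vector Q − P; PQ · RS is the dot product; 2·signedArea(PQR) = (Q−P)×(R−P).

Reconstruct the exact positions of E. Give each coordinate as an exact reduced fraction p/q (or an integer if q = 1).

E = (-6, 8)

1. E_x = -6  [2·signedArea(EAC) = -87 ∩ EC · DB = -51]
2. E_y = 8  [2·signedArea(EAC) = -87 ∩ EC · DB = -51]
   → E = (-6, 8)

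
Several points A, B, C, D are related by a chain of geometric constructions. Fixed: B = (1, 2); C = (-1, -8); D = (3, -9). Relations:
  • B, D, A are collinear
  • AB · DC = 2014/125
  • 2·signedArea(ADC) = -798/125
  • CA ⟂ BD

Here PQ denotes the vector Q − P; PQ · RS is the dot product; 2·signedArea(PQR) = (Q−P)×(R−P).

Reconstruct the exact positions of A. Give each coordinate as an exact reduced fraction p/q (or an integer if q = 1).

1. A_x = 337/125  [B, D, A are collinear ∩ CA ⟂ BD]
2. A_y = -916/125  [B, D, A are collinear ∩ CA ⟂ BD]
   → A = (337/125, -916/125)

A = (337/125, -916/125)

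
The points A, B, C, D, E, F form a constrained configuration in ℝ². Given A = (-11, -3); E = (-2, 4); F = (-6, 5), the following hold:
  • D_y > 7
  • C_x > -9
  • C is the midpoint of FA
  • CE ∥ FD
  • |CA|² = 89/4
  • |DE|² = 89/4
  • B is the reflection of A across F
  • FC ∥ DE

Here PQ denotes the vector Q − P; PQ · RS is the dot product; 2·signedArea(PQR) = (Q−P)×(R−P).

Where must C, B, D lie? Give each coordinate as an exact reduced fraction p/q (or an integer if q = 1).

1. C_x = -17/2  [C is the midpoint of FA]
2. C_y = 1  [C is the midpoint of FA]
   → C = (-17/2, 1)
3. B_x = -1  [B is the reflection of A across F]
4. B_y = 13  [B is the reflection of A across F]
   → B = (-1, 13)
5. D_x = 1/2  [FC ∥ DE ∩ CE ∥ FD]
6. D_y = 8  [FC ∥ DE ∩ CE ∥ FD]
   → D = (1/2, 8)

B = (-1, 13)
C = (-17/2, 1)
D = (1/2, 8)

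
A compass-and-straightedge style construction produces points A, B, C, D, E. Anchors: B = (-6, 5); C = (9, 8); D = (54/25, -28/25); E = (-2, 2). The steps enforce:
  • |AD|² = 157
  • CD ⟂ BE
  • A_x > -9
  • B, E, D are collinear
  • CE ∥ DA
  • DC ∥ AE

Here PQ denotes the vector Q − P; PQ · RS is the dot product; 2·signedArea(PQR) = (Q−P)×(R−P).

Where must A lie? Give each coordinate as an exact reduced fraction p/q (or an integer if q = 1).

1. A_x = -221/25  [DC ∥ AE ∩ CE ∥ DA]
2. A_y = -178/25  [DC ∥ AE ∩ CE ∥ DA]
   → A = (-221/25, -178/25)

A = (-221/25, -178/25)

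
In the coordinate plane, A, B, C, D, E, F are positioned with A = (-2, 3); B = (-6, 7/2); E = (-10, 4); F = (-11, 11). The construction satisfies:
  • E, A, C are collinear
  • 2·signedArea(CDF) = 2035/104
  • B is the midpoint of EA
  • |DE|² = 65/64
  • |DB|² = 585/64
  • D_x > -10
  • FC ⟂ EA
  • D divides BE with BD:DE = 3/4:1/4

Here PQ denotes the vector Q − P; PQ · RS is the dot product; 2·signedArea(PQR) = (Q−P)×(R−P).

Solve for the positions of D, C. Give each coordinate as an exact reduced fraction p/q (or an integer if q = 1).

1. D_x = -9  [D divides BE with BD:DE = 3/4:1/4]
2. D_y = 31/8  [D divides BE with BD:DE = 3/4:1/4]
   → D = (-9, 31/8)
3. C_x = -154/13  [E, A, C are collinear ∩ FC ⟂ EA]
4. C_y = 55/13  [E, A, C are collinear ∩ FC ⟂ EA]
   → C = (-154/13, 55/13)

C = (-154/13, 55/13)
D = (-9, 31/8)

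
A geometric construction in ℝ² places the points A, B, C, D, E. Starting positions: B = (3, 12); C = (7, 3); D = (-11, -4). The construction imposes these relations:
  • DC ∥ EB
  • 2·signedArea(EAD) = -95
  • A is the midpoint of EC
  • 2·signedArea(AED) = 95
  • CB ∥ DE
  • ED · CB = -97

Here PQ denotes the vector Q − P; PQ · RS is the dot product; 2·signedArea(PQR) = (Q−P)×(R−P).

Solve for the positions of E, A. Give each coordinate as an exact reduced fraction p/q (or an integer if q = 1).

A = (-4, 4)
E = (-15, 5)

1. E_x = -15  [DC ∥ EB ∩ CB ∥ DE]
2. E_y = 5  [DC ∥ EB ∩ CB ∥ DE]
   → E = (-15, 5)
3. A_x = -4  [A is the midpoint of EC]
4. A_y = 4  [A is the midpoint of EC]
   → A = (-4, 4)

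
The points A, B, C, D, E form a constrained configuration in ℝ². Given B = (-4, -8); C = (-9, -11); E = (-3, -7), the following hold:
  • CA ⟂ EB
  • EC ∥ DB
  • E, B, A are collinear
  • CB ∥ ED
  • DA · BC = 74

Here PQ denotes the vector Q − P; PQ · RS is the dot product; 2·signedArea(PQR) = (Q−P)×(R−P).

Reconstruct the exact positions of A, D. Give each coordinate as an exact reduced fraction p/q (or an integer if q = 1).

A = (-8, -12)
D = (2, -4)

1. A_x = -8  [E, B, A are collinear ∩ CA ⟂ EB]
2. A_y = -12  [E, B, A are collinear ∩ CA ⟂ EB]
   → A = (-8, -12)
3. D_x = 2  [EC ∥ DB ∩ CB ∥ ED]
4. D_y = -4  [EC ∥ DB ∩ CB ∥ ED]
   → D = (2, -4)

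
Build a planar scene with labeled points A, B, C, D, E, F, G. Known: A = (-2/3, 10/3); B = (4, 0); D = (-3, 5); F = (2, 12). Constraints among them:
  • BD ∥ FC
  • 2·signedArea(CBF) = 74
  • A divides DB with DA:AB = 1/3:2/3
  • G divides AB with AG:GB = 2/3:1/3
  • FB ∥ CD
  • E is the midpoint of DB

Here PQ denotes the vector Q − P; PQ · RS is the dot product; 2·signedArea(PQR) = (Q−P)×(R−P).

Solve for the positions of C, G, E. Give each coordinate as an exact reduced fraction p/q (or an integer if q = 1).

C = (-5, 17)
E = (1/2, 5/2)
G = (22/9, 10/9)

1. C_x = -5  [FB ∥ CD ∩ BD ∥ FC]
2. C_y = 17  [FB ∥ CD ∩ BD ∥ FC]
   → C = (-5, 17)
3. G_x = 22/9  [G divides AB with AG:GB = 2/3:1/3]
4. G_y = 10/9  [G divides AB with AG:GB = 2/3:1/3]
   → G = (22/9, 10/9)
5. E_x = 1/2  [E is the midpoint of DB]
6. E_y = 5/2  [E is the midpoint of DB]
   → E = (1/2, 5/2)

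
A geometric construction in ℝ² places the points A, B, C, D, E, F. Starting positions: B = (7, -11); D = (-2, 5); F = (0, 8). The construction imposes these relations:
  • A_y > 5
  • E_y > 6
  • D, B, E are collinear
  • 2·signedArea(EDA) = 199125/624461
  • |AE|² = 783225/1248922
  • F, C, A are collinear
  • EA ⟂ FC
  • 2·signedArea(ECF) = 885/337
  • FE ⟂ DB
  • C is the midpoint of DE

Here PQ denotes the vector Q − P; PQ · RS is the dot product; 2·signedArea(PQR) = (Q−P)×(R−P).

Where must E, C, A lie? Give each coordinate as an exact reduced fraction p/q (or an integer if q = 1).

1. E_x = -944/337  [D, B, E are collinear ∩ FE ⟂ DB]
2. E_y = 2165/337  [D, B, E are collinear ∩ FE ⟂ DB]
   → E = (-944/337, 2165/337)
3. C_x = -809/337  [C is the midpoint of DE]
4. C_y = 1925/337  [C is the midpoint of DE]
   → C = (-809/337, 1925/337)
5. A_x = -2816129/1248922  [F, C, A are collinear ∩ EA ⟂ FC]
6. A_y = 7307525/1248922  [F, C, A are collinear ∩ EA ⟂ FC]
   → A = (-2816129/1248922, 7307525/1248922)

A = (-2816129/1248922, 7307525/1248922)
C = (-809/337, 1925/337)
E = (-944/337, 2165/337)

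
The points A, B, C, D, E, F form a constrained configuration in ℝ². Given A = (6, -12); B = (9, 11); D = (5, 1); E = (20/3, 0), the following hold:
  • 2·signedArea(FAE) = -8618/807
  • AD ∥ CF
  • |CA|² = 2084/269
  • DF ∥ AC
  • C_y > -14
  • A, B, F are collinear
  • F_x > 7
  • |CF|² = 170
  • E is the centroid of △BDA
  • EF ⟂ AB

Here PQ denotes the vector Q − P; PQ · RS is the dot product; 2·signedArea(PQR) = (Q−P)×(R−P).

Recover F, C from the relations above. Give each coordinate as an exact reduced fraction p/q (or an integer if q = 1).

1. F_x = 2031/269  [A, B, F are collinear ∩ EF ⟂ AB]
2. F_y = -31/269  [A, B, F are collinear ∩ EF ⟂ AB]
   → F = (2031/269, -31/269)
3. C_x = 2300/269  [AD ∥ CF ∩ DF ∥ AC]
4. C_y = -3528/269  [AD ∥ CF ∩ DF ∥ AC]
   → C = (2300/269, -3528/269)

C = (2300/269, -3528/269)
F = (2031/269, -31/269)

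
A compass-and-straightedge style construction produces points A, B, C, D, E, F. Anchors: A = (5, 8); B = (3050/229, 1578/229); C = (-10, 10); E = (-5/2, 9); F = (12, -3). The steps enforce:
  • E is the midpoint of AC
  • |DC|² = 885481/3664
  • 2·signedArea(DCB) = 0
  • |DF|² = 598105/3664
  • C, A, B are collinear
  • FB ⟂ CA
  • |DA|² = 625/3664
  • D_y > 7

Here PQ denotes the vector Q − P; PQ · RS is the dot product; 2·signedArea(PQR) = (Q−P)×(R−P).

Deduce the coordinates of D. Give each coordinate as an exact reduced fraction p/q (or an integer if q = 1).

1. D_x = 4955/916  [line 712/229·x + 5340/229·y + -46280/229 = 0 ∩ |DF|² = 598105/3664]
2. D_y = 3639/458  [line 712/229·x + 5340/229·y + -46280/229 = 0 ∩ |DF|² = 598105/3664]
   → D = (4955/916, 3639/458)

D = (4955/916, 3639/458)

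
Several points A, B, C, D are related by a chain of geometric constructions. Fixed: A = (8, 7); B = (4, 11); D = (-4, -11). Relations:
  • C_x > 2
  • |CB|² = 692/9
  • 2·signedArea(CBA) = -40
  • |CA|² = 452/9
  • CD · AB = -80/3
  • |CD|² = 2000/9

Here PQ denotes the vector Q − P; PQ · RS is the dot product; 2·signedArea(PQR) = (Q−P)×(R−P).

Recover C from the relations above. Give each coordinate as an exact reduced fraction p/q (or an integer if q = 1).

1. C_x = 8/3  [2·signedArea(CBA) = -40 ∩ CD · AB = -80/3]
2. C_y = 7/3  [2·signedArea(CBA) = -40 ∩ CD · AB = -80/3]
   → C = (8/3, 7/3)

C = (8/3, 7/3)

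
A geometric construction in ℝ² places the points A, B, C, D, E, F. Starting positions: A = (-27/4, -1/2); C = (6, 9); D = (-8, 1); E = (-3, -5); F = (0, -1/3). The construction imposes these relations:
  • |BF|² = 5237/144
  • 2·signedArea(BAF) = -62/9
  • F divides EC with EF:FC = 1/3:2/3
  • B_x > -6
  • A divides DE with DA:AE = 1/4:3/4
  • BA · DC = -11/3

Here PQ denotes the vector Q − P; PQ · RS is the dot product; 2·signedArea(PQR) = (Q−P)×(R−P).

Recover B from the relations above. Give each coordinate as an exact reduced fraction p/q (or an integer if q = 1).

1. B_x = -71/12  [2·signedArea(BAF) = -62/9 ∩ BA · DC = -11/3]
2. B_y = -3/2  [2·signedArea(BAF) = -62/9 ∩ BA · DC = -11/3]
   → B = (-71/12, -3/2)

B = (-71/12, -3/2)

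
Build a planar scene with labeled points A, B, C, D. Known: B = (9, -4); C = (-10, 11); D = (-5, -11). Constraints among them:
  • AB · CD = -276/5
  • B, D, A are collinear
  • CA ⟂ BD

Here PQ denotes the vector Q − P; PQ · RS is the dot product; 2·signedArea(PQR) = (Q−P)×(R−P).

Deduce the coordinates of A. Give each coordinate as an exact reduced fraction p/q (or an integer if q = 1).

1. A_x = -1/5  [B, D, A are collinear ∩ CA ⟂ BD]
2. A_y = -43/5  [B, D, A are collinear ∩ CA ⟂ BD]
   → A = (-1/5, -43/5)

A = (-1/5, -43/5)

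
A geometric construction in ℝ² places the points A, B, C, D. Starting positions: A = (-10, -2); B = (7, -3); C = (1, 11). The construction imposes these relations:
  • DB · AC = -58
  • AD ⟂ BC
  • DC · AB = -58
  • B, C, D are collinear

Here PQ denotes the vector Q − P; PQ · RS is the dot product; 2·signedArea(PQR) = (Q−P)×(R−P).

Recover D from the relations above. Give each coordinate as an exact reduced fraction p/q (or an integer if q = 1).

1. D_x = 4  [B, C, D are collinear ∩ AD ⟂ BC]
2. D_y = 4  [B, C, D are collinear ∩ AD ⟂ BC]
   → D = (4, 4)

D = (4, 4)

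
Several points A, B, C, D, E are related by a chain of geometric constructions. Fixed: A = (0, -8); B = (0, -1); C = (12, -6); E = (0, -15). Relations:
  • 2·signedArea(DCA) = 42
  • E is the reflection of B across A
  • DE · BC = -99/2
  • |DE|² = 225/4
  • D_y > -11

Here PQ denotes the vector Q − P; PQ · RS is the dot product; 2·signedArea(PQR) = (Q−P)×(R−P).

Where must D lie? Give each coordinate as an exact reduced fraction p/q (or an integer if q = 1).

1. D_x = 6  [DE · BC = -99/2 ∩ 2·signedArea(DCA) = 42]
2. D_y = -21/2  [DE · BC = -99/2 ∩ 2·signedArea(DCA) = 42]
   → D = (6, -21/2)

D = (6, -21/2)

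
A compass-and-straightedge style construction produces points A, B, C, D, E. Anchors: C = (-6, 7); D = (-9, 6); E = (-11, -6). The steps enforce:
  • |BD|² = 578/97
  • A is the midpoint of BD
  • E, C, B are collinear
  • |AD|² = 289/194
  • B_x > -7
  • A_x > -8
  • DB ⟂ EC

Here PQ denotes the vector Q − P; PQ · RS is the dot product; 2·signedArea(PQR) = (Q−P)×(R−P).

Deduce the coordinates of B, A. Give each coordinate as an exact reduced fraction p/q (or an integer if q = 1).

1. B_x = -652/97  [E, C, B are collinear ∩ DB ⟂ EC]
2. B_y = 497/97  [E, C, B are collinear ∩ DB ⟂ EC]
   → B = (-652/97, 497/97)
3. A_x = -1525/194  [A is the midpoint of BD]
4. A_y = 1079/194  [A is the midpoint of BD]
   → A = (-1525/194, 1079/194)

A = (-1525/194, 1079/194)
B = (-652/97, 497/97)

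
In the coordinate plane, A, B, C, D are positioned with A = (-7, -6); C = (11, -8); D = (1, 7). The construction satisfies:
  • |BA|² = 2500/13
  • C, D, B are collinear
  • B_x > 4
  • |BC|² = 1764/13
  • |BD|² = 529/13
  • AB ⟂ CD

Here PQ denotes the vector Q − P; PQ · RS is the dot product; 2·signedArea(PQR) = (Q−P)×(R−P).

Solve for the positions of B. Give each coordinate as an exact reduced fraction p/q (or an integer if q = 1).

B = (59/13, 22/13)

1. B_x = 59/13  [C, D, B are collinear ∩ AB ⟂ CD]
2. B_y = 22/13  [C, D, B are collinear ∩ AB ⟂ CD]
   → B = (59/13, 22/13)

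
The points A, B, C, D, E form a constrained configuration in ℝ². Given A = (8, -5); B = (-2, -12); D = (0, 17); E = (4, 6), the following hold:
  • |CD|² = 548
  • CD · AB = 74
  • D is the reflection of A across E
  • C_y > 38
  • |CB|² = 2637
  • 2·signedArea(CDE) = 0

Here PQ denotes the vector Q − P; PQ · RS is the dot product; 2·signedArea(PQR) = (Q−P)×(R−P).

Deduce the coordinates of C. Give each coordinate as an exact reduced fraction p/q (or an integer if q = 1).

C = (-8, 39)

1. C_x = -8  [2·signedArea(CDE) = 0 ∩ CD · AB = 74]
2. C_y = 39  [2·signedArea(CDE) = 0 ∩ CD · AB = 74]
   → C = (-8, 39)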